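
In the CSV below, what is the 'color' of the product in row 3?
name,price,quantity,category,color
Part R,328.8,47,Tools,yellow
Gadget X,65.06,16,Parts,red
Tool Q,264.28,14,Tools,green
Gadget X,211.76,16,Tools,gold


Query: Row 3 ('Tool Q'), column 'color'
Value: green

green


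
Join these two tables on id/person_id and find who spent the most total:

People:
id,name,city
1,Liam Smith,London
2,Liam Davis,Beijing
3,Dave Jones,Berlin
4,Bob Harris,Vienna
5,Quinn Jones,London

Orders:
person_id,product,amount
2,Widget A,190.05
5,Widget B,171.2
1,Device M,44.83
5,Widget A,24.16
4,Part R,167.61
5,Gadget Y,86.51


Join on: people.id = orders.person_id

Joined rows:
  Liam Davis (Beijing) bought Widget A for $190.05
  Quinn Jones (London) bought Widget B for $171.2
  Liam Smith (London) bought Device M for $44.83
  Quinn Jones (London) bought Widget A for $24.16
  Bob Harris (Vienna) bought Part R for $167.61
  Quinn Jones (London) bought Gadget Y for $86.51

Total per person:
  Quinn Jones: $281.87
  Liam Davis: $190.05
  Bob Harris: $167.61
  Liam Smith: $44.83

Top spender: Quinn Jones ($281.87)

Quinn Jones ($281.87)


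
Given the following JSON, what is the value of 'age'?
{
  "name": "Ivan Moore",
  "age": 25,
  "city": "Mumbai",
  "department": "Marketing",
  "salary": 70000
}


Looking up field 'age'
Value: 25

25


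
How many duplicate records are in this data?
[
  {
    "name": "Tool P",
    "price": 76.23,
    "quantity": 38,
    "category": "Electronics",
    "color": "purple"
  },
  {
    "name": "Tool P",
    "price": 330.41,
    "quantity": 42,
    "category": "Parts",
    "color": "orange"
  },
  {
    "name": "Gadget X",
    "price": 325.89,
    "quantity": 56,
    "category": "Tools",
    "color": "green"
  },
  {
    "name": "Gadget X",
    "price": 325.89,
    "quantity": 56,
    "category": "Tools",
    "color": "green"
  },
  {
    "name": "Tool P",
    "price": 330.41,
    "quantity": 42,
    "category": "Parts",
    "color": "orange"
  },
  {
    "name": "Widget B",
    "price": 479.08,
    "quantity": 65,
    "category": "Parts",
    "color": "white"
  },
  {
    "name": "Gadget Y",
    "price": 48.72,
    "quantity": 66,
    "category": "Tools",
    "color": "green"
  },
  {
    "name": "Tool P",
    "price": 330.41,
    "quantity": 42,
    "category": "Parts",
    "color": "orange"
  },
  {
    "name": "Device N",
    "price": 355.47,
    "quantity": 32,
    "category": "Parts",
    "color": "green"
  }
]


Checking 9 records for duplicates:

  Row 1: Tool P ($76.23, qty 38)
  Row 2: Tool P ($330.41, qty 42)
  Row 3: Gadget X ($325.89, qty 56)
  Row 4: Gadget X ($325.89, qty 56) <-- DUPLICATE
  Row 5: Tool P ($330.41, qty 42) <-- DUPLICATE
  Row 6: Widget B ($479.08, qty 65)
  Row 7: Gadget Y ($48.72, qty 66)
  Row 8: Tool P ($330.41, qty 42) <-- DUPLICATE
  Row 9: Device N ($355.47, qty 32)

Duplicates found: 3
Unique records: 6

3 duplicates, 6 unique


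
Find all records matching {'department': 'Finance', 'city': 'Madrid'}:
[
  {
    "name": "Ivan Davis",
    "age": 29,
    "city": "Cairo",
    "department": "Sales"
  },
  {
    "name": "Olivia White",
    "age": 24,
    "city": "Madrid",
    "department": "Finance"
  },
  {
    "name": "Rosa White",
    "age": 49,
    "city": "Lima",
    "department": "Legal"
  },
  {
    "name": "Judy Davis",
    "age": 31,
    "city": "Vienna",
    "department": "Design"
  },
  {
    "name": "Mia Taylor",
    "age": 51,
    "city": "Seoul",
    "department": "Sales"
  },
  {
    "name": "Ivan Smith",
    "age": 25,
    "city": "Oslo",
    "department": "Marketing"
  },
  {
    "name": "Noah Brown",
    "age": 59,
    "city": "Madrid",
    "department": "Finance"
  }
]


Search criteria: {'department': 'Finance', 'city': 'Madrid'}

Checking 7 records:
  Ivan Davis: {department: Sales, city: Cairo}
  Olivia White: {department: Finance, city: Madrid} <-- MATCH
  Rosa White: {department: Legal, city: Lima}
  Judy Davis: {department: Design, city: Vienna}
  Mia Taylor: {department: Sales, city: Seoul}
  Ivan Smith: {department: Marketing, city: Oslo}
  Noah Brown: {department: Finance, city: Madrid} <-- MATCH

Matches: ["Olivia White", "Noah Brown"]

["Olivia White", "Noah Brown"]


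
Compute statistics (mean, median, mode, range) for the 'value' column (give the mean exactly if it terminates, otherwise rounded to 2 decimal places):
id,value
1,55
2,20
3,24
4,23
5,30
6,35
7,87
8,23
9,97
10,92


Data: [55, 20, 24, 23, 30, 35, 87, 23, 97, 92]
Count: 10
Sum: 486
Mean: 486/10 = 48.6
Sorted: [20, 23, 23, 24, 30, 35, 55, 87, 92, 97]
Median: 32.5
Mode: 23 (2 times)
Range: 97 - 20 = 77
Min: 20, Max: 97

mean=48.6, median=32.5, mode=23, range=77


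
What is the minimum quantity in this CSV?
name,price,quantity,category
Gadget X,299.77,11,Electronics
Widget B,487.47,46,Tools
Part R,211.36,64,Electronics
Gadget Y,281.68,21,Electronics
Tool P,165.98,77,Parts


Computing minimum quantity:
Values: [11, 46, 64, 21, 77]
Min = 11

11


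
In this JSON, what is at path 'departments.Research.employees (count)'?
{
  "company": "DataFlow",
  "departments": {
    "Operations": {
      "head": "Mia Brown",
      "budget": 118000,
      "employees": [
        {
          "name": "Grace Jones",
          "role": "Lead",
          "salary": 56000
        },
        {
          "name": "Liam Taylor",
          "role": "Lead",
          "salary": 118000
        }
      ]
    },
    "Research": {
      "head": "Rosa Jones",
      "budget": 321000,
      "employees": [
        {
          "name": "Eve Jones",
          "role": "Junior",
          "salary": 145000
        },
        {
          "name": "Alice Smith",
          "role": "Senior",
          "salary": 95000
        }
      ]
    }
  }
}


Path: departments.Research.employees (count)

Navigate:
  -> departments
  -> Research
  -> employees (array, length 2)

2


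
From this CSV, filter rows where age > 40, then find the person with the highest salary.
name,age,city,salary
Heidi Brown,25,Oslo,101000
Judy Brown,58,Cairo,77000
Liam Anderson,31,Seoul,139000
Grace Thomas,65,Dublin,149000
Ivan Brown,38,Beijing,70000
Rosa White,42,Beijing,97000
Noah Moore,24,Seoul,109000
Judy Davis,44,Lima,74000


Filter: age > 40
Sort by: salary (descending)

Filtered records (4):
  Grace Thomas, age 65, salary $149000
  Rosa White, age 42, salary $97000
  Judy Brown, age 58, salary $77000
  Judy Davis, age 44, salary $74000

Highest salary: Grace Thomas ($149000)

Grace Thomas


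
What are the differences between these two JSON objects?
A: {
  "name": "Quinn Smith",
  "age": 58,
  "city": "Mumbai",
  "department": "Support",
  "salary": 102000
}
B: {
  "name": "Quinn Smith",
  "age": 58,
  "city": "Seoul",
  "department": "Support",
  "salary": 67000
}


Comparing each field (in key order):
  name: same
  age: same
  city: DIFFERENT
  department: same
  salary: DIFFERENT
Differences:
  city: Mumbai -> Seoul
  salary: 102000 -> 67000

2 field(s) changed

2 changes: city, salary


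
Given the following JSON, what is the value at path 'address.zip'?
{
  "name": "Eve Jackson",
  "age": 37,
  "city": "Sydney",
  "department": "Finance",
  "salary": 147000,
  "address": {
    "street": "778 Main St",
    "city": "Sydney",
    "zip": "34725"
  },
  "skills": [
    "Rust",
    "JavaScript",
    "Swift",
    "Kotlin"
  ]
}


Query: address.zip
Path: address -> zip
Value: 34725

34725


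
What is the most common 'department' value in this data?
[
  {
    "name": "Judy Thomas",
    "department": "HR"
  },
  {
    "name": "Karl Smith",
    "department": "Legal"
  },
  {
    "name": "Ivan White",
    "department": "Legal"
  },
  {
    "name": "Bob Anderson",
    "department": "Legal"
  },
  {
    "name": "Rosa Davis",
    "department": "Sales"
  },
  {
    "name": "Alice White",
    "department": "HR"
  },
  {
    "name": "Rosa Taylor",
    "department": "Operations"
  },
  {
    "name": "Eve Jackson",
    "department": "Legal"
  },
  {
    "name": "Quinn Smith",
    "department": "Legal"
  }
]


Counting 'department' values across 9 records:

  Legal: 5 #####
  HR: 2 ##
  Sales: 1 #
  Operations: 1 #

Most common: Legal (5 times)

Legal (5 times)


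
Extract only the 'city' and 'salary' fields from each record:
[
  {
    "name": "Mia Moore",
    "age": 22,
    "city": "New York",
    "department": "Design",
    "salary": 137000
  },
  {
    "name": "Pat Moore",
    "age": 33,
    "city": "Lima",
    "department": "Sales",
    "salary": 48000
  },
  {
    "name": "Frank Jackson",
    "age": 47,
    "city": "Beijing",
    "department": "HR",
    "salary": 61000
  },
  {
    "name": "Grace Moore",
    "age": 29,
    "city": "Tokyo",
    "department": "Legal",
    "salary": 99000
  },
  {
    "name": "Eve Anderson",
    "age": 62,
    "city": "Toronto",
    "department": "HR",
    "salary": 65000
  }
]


Original: 5 records with fields: name, age, city, department, salary
Keep: ['city', 'salary']
Drop: ['name', 'age', 'department']
Result: 5 records, 2 fields each

[
  {
    "city": "New York",
    "salary": 137000
  },
  {
    "city": "Lima",
    "salary": 48000
  },
  {
    "city": "Beijing",
    "salary": 61000
  },
  {
    "city": "Tokyo",
    "salary": 99000
  },
  {
    "city": "Toronto",
    "salary": 65000
  }
]


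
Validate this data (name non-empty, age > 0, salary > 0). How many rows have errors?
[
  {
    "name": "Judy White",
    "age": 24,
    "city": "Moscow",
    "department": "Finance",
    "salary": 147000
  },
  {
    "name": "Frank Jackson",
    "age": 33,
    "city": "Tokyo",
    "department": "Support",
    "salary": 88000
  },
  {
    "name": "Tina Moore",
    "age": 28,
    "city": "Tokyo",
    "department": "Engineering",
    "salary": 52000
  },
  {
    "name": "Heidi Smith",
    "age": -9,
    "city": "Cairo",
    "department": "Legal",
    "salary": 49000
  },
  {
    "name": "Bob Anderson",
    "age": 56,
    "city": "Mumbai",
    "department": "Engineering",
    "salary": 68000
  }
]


Validating 5 records:
Rules: name non-empty, age > 0, salary > 0

  Row 1 (Judy White): OK
  Row 2 (Frank Jackson): OK
  Row 3 (Tina Moore): OK
  Row 4 (Heidi Smith): negative age: -9
  Row 5 (Bob Anderson): OK

Total errors: 1

1 errors


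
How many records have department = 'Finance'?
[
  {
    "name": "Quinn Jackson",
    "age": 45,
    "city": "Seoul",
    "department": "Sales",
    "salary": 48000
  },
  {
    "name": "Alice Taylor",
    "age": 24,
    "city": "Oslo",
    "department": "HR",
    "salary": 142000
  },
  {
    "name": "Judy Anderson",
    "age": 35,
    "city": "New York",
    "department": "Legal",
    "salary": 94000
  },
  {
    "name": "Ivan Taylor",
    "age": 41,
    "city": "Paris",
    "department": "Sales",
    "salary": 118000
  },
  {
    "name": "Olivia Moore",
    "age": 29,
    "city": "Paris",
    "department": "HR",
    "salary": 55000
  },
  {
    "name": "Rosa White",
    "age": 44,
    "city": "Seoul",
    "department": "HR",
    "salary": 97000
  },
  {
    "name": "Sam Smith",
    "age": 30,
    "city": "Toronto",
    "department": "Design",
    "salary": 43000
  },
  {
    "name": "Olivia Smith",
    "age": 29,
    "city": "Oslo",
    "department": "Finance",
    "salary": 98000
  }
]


Data: 8 records
Condition: department = 'Finance'

Checking each record:
  Quinn Jackson: Sales
  Alice Taylor: HR
  Judy Anderson: Legal
  Ivan Taylor: Sales
  Olivia Moore: HR
  Rosa White: HR
  Sam Smith: Design
  Olivia Smith: Finance MATCH

Count: 1

1


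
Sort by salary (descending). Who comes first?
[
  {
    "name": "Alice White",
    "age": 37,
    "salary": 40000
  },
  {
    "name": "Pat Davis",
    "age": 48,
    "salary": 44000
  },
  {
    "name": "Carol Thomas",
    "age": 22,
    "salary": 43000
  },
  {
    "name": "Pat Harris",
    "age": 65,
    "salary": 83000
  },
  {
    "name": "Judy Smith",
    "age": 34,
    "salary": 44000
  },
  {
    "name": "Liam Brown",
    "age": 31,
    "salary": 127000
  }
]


Sort by: salary (descending)

Sorted order:
  1. Liam Brown (salary = 127000)
  2. Pat Harris (salary = 83000)
  3. Pat Davis (salary = 44000)
  4. Judy Smith (salary = 44000)
  5. Carol Thomas (salary = 43000)
  6. Alice White (salary = 40000)

First: Liam Brown

Liam Brown


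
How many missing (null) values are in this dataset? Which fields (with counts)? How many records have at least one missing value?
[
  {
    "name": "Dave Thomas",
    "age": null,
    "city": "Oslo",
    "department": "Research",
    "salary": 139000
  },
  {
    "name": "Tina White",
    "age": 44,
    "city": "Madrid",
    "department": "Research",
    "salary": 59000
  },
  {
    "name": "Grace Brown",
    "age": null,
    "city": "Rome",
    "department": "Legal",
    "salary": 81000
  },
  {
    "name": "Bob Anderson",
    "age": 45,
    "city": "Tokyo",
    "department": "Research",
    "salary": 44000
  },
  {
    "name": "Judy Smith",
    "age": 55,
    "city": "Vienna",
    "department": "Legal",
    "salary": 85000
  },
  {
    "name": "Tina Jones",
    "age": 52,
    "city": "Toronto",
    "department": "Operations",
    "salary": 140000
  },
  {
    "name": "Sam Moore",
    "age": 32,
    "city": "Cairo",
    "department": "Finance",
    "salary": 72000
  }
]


Checking for missing (null) values in 7 records:

  Dave Thomas: age
  Tina White: complete
  Grace Brown: age
  Bob Anderson: complete
  Judy Smith: complete
  Tina Jones: complete
  Sam Moore: complete

Per field:
  name: 0 missing
  age: 2 missing
  city: 0 missing
  department: 0 missing
  salary: 0 missing

Total missing values: 2
Records with any missing: 2

2 missing values (age: 2); 2 incomplete records


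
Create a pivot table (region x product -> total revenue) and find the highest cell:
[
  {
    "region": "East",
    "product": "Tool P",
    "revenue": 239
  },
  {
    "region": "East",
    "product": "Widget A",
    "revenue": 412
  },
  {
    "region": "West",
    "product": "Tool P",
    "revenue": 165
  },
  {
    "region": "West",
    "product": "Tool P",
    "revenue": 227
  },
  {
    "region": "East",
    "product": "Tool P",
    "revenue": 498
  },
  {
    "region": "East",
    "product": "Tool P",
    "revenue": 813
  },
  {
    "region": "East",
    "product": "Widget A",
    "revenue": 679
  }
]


Pivot: region (rows) x product (columns) -> total revenue

     Tool P        Widget A    
East          1550          1091  
West           392             0  

Highest: East / Tool P = $1550

East / Tool P = $1550


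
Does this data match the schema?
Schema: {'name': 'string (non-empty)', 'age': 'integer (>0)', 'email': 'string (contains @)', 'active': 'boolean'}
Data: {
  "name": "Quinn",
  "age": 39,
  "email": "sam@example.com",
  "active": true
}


Validating each field against schema:
  name: OK (non-empty string)
  age: OK (positive integer)
  email: OK (string with @)
  active: OK (boolean)

Result: VALID

VALID


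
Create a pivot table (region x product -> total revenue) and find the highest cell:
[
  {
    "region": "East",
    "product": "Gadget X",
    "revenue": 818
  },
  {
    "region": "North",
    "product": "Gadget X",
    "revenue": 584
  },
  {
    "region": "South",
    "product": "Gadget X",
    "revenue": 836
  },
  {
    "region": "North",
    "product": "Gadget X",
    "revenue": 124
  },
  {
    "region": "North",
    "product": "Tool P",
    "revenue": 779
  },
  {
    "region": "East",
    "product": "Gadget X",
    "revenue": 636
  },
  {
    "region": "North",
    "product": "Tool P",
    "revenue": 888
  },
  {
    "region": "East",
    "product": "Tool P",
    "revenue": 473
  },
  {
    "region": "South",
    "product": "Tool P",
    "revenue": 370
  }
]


Pivot: region (rows) x product (columns) -> total revenue

     Gadget X      Tool P      
East          1454           473  
North          708          1667  
South          836           370  

Highest: North / Tool P = $1667

North / Tool P = $1667


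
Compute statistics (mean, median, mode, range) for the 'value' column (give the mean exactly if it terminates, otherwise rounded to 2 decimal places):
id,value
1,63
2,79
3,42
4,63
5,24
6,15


Data: [63, 79, 42, 63, 24, 15]
Count: 6
Sum: 286
Mean: 286/6 ≈ 47.67 (rounded to 2 decimal places)
Sorted: [15, 24, 42, 63, 63, 79]
Median: 52.5
Mode: 63 (2 times)
Range: 79 - 15 = 64
Min: 15, Max: 79

mean≈47.67, median=52.5, mode=63, range=64


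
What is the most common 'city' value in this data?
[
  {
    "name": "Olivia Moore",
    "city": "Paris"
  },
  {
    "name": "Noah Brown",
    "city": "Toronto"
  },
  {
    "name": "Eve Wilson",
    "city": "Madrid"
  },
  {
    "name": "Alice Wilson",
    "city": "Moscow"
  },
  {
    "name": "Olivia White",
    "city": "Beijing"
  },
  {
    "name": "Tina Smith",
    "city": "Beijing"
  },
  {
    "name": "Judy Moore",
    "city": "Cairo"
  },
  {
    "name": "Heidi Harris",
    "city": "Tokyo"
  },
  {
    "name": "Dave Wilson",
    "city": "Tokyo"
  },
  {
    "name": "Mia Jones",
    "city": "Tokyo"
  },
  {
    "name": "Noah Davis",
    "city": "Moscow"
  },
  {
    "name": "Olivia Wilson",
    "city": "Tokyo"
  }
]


Counting 'city' values across 12 records:

  Tokyo: 4 ####
  Moscow: 2 ##
  Beijing: 2 ##
  Paris: 1 #
  Toronto: 1 #
  Madrid: 1 #
  Cairo: 1 #

Most common: Tokyo (4 times)

Tokyo (4 times)


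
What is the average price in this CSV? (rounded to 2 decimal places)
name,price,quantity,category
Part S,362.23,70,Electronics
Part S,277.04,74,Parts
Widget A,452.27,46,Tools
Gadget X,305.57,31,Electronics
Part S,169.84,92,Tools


Computing average price:
Values: [362.23, 277.04, 452.27, 305.57, 169.84]
Sum = 1566.95
Count = 5
Average = 1566.95/5 = 313.39

313.39


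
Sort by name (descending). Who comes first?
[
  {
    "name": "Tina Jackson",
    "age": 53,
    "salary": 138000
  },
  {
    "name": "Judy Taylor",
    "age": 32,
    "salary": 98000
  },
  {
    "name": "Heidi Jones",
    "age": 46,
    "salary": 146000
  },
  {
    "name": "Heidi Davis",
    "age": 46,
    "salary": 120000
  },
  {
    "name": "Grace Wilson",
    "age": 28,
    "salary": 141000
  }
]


Sort by: name (descending)

Sorted order:
  1. Tina Jackson (name = Tina Jackson)
  2. Judy Taylor (name = Judy Taylor)
  3. Heidi Jones (name = Heidi Jones)
  4. Heidi Davis (name = Heidi Davis)
  5. Grace Wilson (name = Grace Wilson)

First: Tina Jackson

Tina Jackson


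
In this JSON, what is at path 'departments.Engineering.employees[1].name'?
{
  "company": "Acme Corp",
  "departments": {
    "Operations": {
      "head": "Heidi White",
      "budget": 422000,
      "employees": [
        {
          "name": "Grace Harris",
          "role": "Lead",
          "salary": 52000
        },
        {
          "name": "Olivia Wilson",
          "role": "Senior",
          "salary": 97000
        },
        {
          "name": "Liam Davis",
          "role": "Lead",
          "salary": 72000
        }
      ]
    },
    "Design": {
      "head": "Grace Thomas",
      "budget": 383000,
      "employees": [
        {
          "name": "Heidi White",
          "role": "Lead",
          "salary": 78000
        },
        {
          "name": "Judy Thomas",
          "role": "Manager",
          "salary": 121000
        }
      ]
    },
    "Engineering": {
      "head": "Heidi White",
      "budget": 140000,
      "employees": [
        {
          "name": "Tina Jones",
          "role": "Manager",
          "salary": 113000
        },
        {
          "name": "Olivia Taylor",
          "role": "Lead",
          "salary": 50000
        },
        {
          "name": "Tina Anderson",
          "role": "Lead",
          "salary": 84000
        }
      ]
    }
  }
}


Path: departments.Engineering.employees[1].name

Navigate:
  -> departments
  -> Engineering
  -> employees[1].name = 'Olivia Taylor'

Olivia Taylor


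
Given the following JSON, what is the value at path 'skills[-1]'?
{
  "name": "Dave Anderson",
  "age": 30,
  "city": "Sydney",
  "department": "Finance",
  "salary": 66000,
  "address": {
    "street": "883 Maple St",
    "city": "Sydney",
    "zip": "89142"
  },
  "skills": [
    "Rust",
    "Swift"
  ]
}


Query: skills[-1]
Path: skills -> last element
Value: Swift

Swift


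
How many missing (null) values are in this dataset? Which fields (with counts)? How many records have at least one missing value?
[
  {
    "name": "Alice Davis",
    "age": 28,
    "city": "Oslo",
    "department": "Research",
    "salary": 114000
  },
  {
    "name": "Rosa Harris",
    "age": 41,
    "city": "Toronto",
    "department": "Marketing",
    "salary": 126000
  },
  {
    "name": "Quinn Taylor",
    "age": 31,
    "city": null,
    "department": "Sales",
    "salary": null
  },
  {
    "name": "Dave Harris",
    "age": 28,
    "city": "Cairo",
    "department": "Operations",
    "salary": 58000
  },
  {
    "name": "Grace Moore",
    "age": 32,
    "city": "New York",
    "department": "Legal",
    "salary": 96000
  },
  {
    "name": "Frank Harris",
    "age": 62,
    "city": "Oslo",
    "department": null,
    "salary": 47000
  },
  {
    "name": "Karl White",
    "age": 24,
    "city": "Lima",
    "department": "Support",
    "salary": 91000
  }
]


Checking for missing (null) values in 7 records:

  Alice Davis: complete
  Rosa Harris: complete
  Quinn Taylor: city, salary
  Dave Harris: complete
  Grace Moore: complete
  Frank Harris: department
  Karl White: complete

Per field:
  name: 0 missing
  age: 0 missing
  city: 1 missing
  department: 1 missing
  salary: 1 missing

Total missing values: 3
Records with any missing: 2

3 missing values (city: 1, department: 1, salary: 1); 2 incomplete records


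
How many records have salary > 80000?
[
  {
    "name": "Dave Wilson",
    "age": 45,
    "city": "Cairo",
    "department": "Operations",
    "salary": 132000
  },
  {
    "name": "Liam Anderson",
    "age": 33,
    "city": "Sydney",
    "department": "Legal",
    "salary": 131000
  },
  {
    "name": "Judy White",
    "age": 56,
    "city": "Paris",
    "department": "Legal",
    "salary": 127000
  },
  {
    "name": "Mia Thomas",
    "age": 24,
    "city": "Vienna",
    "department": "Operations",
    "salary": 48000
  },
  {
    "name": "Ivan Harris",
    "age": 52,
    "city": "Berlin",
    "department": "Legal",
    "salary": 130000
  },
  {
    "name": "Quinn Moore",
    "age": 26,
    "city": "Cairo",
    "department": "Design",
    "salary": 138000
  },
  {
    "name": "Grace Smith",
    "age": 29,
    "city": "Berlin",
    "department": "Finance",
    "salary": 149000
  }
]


Data: 7 records
Condition: salary > 80000

Checking each record:
  Dave Wilson: 132000 MATCH
  Liam Anderson: 131000 MATCH
  Judy White: 127000 MATCH
  Mia Thomas: 48000
  Ivan Harris: 130000 MATCH
  Quinn Moore: 138000 MATCH
  Grace Smith: 149000 MATCH

Count: 6

6


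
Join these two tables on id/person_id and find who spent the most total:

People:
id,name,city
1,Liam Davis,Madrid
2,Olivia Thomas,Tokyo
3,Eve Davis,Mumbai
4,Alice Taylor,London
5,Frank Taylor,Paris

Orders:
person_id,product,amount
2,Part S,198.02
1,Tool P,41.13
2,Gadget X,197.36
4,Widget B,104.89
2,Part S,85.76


Join on: people.id = orders.person_id

Joined rows:
  Olivia Thomas (Tokyo) bought Part S for $198.02
  Liam Davis (Madrid) bought Tool P for $41.13
  Olivia Thomas (Tokyo) bought Gadget X for $197.36
  Alice Taylor (London) bought Widget B for $104.89
  Olivia Thomas (Tokyo) bought Part S for $85.76

Total per person:
  Olivia Thomas: $481.14
  Alice Taylor: $104.89
  Liam Davis: $41.13

Top spender: Olivia Thomas ($481.14)

Olivia Thomas ($481.14)


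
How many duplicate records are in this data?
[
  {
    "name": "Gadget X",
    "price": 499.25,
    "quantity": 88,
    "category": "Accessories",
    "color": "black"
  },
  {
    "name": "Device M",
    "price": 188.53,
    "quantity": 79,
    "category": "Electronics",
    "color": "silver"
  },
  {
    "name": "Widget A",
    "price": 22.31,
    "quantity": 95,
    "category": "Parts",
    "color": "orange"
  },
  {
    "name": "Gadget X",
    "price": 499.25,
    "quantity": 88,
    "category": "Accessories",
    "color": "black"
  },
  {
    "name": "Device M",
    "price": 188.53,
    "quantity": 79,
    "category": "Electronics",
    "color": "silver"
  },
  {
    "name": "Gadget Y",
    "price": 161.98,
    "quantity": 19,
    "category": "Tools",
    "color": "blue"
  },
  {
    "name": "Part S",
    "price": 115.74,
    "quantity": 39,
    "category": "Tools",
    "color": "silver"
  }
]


Checking 7 records for duplicates:

  Row 1: Gadget X ($499.25, qty 88)
  Row 2: Device M ($188.53, qty 79)
  Row 3: Widget A ($22.31, qty 95)
  Row 4: Gadget X ($499.25, qty 88) <-- DUPLICATE
  Row 5: Device M ($188.53, qty 79) <-- DUPLICATE
  Row 6: Gadget Y ($161.98, qty 19)
  Row 7: Part S ($115.74, qty 39)

Duplicates found: 2
Unique records: 5

2 duplicates, 5 unique


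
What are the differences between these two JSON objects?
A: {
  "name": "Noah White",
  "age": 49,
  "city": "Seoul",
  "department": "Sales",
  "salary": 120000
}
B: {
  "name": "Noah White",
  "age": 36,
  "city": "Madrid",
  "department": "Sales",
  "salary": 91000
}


Comparing each field (in key order):
  name: same
  age: DIFFERENT
  city: DIFFERENT
  department: same
  salary: DIFFERENT
Differences:
  age: 49 -> 36
  city: Seoul -> Madrid
  salary: 120000 -> 91000

3 field(s) changed

3 changes: age, city, salary


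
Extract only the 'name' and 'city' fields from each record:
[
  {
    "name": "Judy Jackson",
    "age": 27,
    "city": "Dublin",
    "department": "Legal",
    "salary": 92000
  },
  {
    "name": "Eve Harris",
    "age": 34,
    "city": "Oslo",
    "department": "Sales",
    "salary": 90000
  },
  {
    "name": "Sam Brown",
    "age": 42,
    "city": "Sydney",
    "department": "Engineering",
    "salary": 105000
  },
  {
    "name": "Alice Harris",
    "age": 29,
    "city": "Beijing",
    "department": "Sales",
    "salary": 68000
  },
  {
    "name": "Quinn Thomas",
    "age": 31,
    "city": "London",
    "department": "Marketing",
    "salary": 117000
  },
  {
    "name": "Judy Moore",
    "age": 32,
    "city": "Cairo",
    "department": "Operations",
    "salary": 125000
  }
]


Original: 6 records with fields: name, age, city, department, salary
Keep: ['name', 'city']
Drop: ['age', 'department', 'salary']
Result: 6 records, 2 fields each

[
  {
    "name": "Judy Jackson",
    "city": "Dublin"
  },
  {
    "name": "Eve Harris",
    "city": "Oslo"
  },
  {
    "name": "Sam Brown",
    "city": "Sydney"
  },
  {
    "name": "Alice Harris",
    "city": "Beijing"
  },
  {
    "name": "Quinn Thomas",
    "city": "London"
  },
  {
    "name": "Judy Moore",
    "city": "Cairo"
  }
]


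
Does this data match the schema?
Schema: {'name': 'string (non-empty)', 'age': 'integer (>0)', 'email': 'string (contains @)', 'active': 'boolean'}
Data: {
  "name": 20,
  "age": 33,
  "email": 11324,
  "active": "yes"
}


Validating each field against schema:
  name: FAIL (20 is not a string)
  age: OK (positive integer)
  email: FAIL (11324 is not a string)
  active: FAIL ("yes" is not a boolean)

Result: INVALID (3 errors: name, email, active)

INVALID (3 errors: name, email, active)


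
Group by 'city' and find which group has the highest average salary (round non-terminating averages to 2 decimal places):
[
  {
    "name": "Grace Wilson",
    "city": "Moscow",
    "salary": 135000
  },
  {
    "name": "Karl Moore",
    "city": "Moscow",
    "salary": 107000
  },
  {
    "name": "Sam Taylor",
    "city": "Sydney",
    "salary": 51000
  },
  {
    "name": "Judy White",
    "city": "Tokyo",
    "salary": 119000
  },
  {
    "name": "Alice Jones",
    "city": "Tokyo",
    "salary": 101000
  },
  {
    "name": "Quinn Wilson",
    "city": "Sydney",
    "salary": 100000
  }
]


Group by: city

Groups:
  Moscow: 2 people, avg salary = 242000/2 = $121000
  Sydney: 2 people, avg salary = 151000/2 = $75500
  Tokyo: 2 people, avg salary = 220000/2 = $110000

Highest average salary: Moscow ($121000)

Moscow ($121000)


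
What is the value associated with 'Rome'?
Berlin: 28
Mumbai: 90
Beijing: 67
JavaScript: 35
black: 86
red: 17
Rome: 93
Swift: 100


Looking up key 'Rome'
Value: 93

93


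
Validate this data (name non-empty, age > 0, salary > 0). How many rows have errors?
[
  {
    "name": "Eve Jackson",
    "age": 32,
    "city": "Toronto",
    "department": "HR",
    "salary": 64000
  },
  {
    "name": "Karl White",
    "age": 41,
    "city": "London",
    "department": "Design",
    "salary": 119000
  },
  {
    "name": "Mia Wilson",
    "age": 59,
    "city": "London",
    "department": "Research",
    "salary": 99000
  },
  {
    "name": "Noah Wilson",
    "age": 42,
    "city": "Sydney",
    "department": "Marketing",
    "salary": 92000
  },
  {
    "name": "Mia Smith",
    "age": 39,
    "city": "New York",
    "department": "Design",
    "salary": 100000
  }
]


Validating 5 records:
Rules: name non-empty, age > 0, salary > 0

  Row 1 (Eve Jackson): OK
  Row 2 (Karl White): OK
  Row 3 (Mia Wilson): OK
  Row 4 (Noah Wilson): OK
  Row 5 (Mia Smith): OK

Total errors: 0

0 errors


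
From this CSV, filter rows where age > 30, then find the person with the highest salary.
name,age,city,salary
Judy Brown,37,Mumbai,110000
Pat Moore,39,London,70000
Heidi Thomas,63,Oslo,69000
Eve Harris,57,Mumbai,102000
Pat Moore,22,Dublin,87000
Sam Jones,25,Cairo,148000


Filter: age > 30
Sort by: salary (descending)

Filtered records (4):
  Judy Brown, age 37, salary $110000
  Eve Harris, age 57, salary $102000
  Pat Moore, age 39, salary $70000
  Heidi Thomas, age 63, salary $69000

Highest salary: Judy Brown ($110000)

Judy Brown


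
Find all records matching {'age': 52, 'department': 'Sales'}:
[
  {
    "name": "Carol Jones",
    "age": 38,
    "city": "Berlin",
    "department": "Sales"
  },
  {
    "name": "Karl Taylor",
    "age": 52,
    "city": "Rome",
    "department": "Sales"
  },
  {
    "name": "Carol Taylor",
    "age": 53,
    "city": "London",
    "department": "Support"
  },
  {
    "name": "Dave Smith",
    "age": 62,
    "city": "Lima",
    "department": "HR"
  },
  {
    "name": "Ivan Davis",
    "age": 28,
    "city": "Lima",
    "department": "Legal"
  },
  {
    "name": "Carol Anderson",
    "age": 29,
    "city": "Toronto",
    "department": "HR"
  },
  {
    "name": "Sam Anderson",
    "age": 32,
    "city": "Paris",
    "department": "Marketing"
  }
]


Search criteria: {'age': 52, 'department': 'Sales'}

Checking 7 records:
  Carol Jones: {age: 38, department: Sales}
  Karl Taylor: {age: 52, department: Sales} <-- MATCH
  Carol Taylor: {age: 53, department: Support}
  Dave Smith: {age: 62, department: HR}
  Ivan Davis: {age: 28, department: Legal}
  Carol Anderson: {age: 29, department: HR}
  Sam Anderson: {age: 32, department: Marketing}

Matches: ["Karl Taylor"]

["Karl Taylor"]


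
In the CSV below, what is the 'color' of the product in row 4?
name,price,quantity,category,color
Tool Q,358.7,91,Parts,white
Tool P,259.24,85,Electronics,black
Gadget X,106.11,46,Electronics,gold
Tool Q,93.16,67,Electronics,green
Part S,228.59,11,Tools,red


Query: Row 4 ('Tool Q'), column 'color'
Value: green

green


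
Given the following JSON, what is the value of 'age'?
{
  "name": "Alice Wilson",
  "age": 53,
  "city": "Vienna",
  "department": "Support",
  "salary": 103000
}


Looking up field 'age'
Value: 53

53


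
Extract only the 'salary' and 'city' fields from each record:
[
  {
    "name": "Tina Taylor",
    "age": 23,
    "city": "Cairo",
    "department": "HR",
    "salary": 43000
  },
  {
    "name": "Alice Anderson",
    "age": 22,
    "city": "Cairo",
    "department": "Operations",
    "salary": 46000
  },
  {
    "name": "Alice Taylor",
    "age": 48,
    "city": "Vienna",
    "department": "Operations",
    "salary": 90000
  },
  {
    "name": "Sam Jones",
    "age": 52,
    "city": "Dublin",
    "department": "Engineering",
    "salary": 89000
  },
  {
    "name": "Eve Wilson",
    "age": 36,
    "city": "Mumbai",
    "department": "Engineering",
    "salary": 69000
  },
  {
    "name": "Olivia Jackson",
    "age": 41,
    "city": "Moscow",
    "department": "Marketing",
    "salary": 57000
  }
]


Original: 6 records with fields: name, age, city, department, salary
Keep: ['salary', 'city']
Drop: ['name', 'age', 'department']
Result: 6 records, 2 fields each

[
  {
    "salary": 43000,
    "city": "Cairo"
  },
  {
    "salary": 46000,
    "city": "Cairo"
  },
  {
    "salary": 90000,
    "city": "Vienna"
  },
  {
    "salary": 89000,
    "city": "Dublin"
  },
  {
    "salary": 69000,
    "city": "Mumbai"
  },
  {
    "salary": 57000,
    "city": "Moscow"
  }
]


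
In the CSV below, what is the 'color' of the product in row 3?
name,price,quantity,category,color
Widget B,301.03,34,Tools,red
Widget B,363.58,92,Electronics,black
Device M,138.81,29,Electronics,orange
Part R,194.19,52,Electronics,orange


Query: Row 3 ('Device M'), column 'color'
Value: orange

orange


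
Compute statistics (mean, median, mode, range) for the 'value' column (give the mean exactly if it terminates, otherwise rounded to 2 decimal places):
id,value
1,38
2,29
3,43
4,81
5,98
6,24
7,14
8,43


Data: [38, 29, 43, 81, 98, 24, 14, 43]
Count: 8
Sum: 370
Mean: 370/8 = 46.25
Sorted: [14, 24, 29, 38, 43, 43, 81, 98]
Median: 40.5
Mode: 43 (2 times)
Range: 98 - 14 = 84
Min: 14, Max: 98

mean=46.25, median=40.5, mode=43, range=84


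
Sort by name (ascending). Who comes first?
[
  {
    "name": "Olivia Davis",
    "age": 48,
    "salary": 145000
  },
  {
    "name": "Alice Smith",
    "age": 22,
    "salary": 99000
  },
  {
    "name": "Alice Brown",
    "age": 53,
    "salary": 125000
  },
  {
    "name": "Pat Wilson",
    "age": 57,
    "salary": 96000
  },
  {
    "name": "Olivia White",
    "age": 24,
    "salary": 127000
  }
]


Sort by: name (ascending)

Sorted order:
  1. Alice Brown (name = Alice Brown)
  2. Alice Smith (name = Alice Smith)
  3. Olivia Davis (name = Olivia Davis)
  4. Olivia White (name = Olivia White)
  5. Pat Wilson (name = Pat Wilson)

First: Alice Brown

Alice Brown


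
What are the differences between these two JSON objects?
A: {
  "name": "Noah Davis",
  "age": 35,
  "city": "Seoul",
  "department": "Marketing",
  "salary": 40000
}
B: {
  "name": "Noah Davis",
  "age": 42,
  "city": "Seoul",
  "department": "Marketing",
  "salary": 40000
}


Comparing each field (in key order):
  name: same
  age: DIFFERENT
  city: same
  department: same
  salary: same
Differences:
  age: 35 -> 42

1 field(s) changed

1 change: age


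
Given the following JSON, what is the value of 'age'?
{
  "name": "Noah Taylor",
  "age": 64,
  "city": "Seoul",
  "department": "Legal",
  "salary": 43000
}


Looking up field 'age'
Value: 64

64


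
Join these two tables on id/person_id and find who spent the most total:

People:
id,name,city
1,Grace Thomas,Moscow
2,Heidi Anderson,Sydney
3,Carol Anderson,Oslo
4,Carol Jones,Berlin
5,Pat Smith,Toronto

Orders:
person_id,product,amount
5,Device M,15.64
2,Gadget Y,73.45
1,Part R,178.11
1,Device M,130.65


Join on: people.id = orders.person_id

Joined rows:
  Pat Smith (Toronto) bought Device M for $15.64
  Heidi Anderson (Sydney) bought Gadget Y for $73.45
  Grace Thomas (Moscow) bought Part R for $178.11
  Grace Thomas (Moscow) bought Device M for $130.65

Total per person:
  Grace Thomas: $308.76
  Heidi Anderson: $73.45
  Pat Smith: $15.64

Top spender: Grace Thomas ($308.76)

Grace Thomas ($308.76)


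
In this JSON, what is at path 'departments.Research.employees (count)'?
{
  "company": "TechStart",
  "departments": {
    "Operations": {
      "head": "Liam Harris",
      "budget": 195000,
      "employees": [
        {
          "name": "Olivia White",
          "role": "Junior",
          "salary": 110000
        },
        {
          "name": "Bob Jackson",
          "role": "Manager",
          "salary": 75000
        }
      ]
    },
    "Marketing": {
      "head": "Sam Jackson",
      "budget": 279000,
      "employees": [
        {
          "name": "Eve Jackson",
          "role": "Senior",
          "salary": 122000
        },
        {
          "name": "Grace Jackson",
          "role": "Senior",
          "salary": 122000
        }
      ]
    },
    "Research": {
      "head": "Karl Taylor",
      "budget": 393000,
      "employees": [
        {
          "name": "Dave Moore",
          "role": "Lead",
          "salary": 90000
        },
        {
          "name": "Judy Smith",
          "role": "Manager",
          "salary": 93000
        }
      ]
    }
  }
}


Path: departments.Research.employees (count)

Navigate:
  -> departments
  -> Research
  -> employees (array, length 2)

2


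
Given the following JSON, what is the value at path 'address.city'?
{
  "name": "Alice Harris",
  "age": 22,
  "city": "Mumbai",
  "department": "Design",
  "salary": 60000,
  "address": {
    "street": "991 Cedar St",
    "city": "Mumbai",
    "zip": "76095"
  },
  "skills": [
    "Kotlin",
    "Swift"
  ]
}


Query: address.city
Path: address -> city
Value: Mumbai

Mumbai


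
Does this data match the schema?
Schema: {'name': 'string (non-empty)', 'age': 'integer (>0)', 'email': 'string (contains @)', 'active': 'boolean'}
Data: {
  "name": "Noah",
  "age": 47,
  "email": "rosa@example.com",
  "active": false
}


Validating each field against schema:
  name: OK (non-empty string)
  age: OK (positive integer)
  email: OK (string with @)
  active: OK (boolean)

Result: VALID

VALID


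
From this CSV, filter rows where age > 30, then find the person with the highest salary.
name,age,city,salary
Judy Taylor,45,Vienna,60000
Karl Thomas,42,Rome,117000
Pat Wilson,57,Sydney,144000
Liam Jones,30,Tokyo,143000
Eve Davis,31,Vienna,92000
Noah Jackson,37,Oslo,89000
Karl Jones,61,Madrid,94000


Filter: age > 30
Sort by: salary (descending)

Filtered records (6):
  Pat Wilson, age 57, salary $144000
  Karl Thomas, age 42, salary $117000
  Karl Jones, age 61, salary $94000
  Eve Davis, age 31, salary $92000
  Noah Jackson, age 37, salary $89000
  Judy Taylor, age 45, salary $60000

Highest salary: Pat Wilson ($144000)

Pat Wilson


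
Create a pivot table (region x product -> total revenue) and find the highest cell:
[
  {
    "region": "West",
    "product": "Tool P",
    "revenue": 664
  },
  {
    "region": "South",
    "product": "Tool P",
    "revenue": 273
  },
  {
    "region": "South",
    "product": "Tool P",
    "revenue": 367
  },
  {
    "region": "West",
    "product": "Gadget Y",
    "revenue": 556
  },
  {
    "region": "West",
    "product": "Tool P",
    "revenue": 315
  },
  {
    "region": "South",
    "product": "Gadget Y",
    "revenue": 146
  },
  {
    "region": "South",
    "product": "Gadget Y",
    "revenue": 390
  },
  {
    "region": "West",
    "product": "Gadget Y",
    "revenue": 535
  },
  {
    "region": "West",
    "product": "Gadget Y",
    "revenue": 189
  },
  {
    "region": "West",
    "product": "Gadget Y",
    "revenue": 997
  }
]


Pivot: region (rows) x product (columns) -> total revenue

     Gadget Y      Tool P      
South          536           640  
West          2277           979  

Highest: West / Gadget Y = $2277

West / Gadget Y = $2277


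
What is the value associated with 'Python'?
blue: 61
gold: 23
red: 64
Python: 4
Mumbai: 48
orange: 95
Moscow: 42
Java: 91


Looking up key 'Python'
Value: 4

4


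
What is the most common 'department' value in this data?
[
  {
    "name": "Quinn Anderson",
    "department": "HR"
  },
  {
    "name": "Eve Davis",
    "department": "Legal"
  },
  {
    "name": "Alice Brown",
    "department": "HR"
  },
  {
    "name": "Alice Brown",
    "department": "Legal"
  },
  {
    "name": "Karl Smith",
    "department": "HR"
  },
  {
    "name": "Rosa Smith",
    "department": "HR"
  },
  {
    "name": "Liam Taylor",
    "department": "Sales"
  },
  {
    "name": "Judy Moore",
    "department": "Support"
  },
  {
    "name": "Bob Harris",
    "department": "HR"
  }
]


Counting 'department' values across 9 records:

  HR: 5 #####
  Legal: 2 ##
  Sales: 1 #
  Support: 1 #

Most common: HR (5 times)

HR (5 times)


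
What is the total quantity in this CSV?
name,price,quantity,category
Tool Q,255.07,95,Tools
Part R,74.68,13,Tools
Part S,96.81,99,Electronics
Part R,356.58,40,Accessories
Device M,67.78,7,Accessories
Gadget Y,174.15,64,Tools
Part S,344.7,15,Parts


Computing total quantity:
Values: [95, 13, 99, 40, 7, 64, 15]
Sum = 333

333
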